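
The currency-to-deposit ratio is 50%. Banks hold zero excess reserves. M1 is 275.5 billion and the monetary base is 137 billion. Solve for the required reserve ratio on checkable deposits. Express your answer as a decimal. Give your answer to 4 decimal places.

Using m = M/MB = 275.5/137 ≈ 2.010949. Since m = (1 + c)/(c + rr + e), the denominator satisfies c + rr + e = (1 + c)/m = (1 + 0.5) / 2.010949 ≈ 0.745916.
With c = 0.5 and e = 0, the required reserve ratio on checkable deposits is 0.745916 − 0.5 − 0 = 0.245916.

0.2459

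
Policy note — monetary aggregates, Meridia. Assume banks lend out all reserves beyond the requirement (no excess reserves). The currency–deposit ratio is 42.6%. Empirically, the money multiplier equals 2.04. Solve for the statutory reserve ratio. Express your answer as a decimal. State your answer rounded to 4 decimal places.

0.2730

Using m = 2.04. Since m = (1 + c)/(c + rr + e), the denominator satisfies c + rr + e = (1 + c)/m = (1 + 0.426) / 2.04 ≈ 0.699020.
With c = 0.426 and e = 0, the statutory reserve ratio is 0.699020 − 0.426 − 0 = 0.27302.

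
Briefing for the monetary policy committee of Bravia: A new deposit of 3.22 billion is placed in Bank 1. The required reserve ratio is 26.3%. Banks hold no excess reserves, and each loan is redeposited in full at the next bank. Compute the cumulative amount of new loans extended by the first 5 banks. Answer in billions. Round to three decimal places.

7.061 billion

Bank i lends (1 − rr)^i of the original deposit: Bank 1 lends 3.22·0.7370 ≈ 2.3731, Bank 2 lends 3.22·0.7370² ≈ 1.7490, and so on.
Summing a geometric series: total = 3.22·[0.7370·(1 − 0.7370^5) / (1 − 0.7370)] ≈ 7.0613 billion.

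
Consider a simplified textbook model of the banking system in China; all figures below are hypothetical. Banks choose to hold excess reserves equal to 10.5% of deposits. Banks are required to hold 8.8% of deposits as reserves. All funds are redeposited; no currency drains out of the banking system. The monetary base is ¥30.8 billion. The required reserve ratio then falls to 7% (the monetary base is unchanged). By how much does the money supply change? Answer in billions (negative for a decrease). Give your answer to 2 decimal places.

¥16.41 billion

Initially m₁ = 1 / (0.088 + 0.105) ≈ 5.18135, so M₁ = 5.18135 × 30.8 ≈ 159.5856 billion.
After the change m₂ = 1 / (0.07 + 0.105) ≈ 5.71429, so M₂ = 5.71429 × 30.8 ≈ 176.0001 billion.
ΔM = M₂ − M₁ = 176.0001 − 159.5856 = 16.4145 billion.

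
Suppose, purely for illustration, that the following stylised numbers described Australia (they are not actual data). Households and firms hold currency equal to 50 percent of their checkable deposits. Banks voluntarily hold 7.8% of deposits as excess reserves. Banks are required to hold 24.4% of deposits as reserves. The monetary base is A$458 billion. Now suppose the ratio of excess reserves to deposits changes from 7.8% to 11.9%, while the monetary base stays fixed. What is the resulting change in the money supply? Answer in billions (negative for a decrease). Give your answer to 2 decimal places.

-39.71 billion

Initially m₁ = (1 + 0.5) / (0.244 + 0.078 + 0.5) ≈ 1.824818, so M₁ = 1.824818 × 458 ≈ 835.7666 billion.
After the change m₂ = (1 + 0.5) / (0.244 + 0.119 + 0.5) ≈ 1.738123, so M₂ = 1.738123 × 458 ≈ 796.0603 billion.
ΔM = M₂ − M₁ = 796.0603 − 835.7666 = -39.7063 billion.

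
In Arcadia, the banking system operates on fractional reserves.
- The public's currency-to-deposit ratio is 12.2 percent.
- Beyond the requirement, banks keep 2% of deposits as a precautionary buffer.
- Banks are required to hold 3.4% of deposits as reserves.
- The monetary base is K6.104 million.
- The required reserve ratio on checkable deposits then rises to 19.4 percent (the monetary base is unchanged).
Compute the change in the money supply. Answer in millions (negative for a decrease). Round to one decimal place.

-18.5 million

Initially m₁ = (1 + 0.122) / (0.034 + 0.02 + 0.122) = 6.3750, so M₁ = 6.3750 × 6.104 = 38.913 million.
After the change m₂ = (1 + 0.122) / (0.194 + 0.02 + 0.122) ≈ 3.3393, so M₂ = 3.3393 × 6.104 ≈ 20.3831 million.
ΔM = M₂ − M₁ = 20.3831 − 38.913 = -18.5299 million.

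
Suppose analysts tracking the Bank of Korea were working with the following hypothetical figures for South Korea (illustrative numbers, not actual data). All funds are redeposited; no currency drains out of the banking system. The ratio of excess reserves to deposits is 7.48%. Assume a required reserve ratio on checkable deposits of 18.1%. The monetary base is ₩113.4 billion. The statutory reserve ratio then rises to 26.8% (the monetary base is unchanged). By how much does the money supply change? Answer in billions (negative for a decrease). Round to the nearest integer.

-113 billion

Initially m₁ = 1 / (0.181 + 0.0748) ≈ 3.9093, so M₁ = 3.9093 × 113.4 ≈ 443.3146 billion.
After the change m₂ = 1 / (0.268 + 0.0748) ≈ 2.9172, so M₂ = 2.9172 × 113.4 ≈ 330.8105 billion.
ΔM = M₂ − M₁ = 330.8105 − 443.3146 = -112.5041 billion.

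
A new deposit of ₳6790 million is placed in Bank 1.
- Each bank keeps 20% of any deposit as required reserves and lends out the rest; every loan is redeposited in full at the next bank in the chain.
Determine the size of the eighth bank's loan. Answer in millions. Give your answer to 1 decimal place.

Each bank lends a fraction (1 − rr) = 0.8000 of the deposit it receives, so Bank 8 receives 6790·0.8000^7 and lends 6790·0.8000^8 ≈ 1139.1730 million.

₳1139.2 million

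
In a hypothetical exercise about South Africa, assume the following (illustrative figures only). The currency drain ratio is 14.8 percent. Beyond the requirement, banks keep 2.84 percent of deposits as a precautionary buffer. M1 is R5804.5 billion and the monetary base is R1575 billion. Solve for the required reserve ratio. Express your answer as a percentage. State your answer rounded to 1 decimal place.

13.5%

Using m = M/MB = 5804.5/1575 ≈ 3.685397. Since m = (1 + c)/(c + rr + e), the denominator satisfies c + rr + e = (1 + c)/m = (1 + 0.148) / 3.685397 ≈ 0.311500.
With c = 0.148 and e = 0.0284, the required reserve ratio is 0.311500 − 0.148 − 0.0284 = 0.1351.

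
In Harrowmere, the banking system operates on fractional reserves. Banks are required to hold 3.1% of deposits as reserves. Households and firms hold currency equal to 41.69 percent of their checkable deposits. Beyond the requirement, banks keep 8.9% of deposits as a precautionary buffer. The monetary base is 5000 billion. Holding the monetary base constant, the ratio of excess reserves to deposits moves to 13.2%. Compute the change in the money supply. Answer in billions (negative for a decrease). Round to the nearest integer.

-978 billion

Initially m₁ = (1 + 0.4169) / (0.031 + 0.089 + 0.4169) ≈ 2.63904, so M₁ = 2.63904 × 5000 = 13195.2 billion.
After the change m₂ = (1 + 0.4169) / (0.031 + 0.132 + 0.4169) ≈ 2.44335, so M₂ = 2.44335 × 5000 = 12216.75 billion.
ΔM = M₂ − M₁ = 12216.75 − 13195.2 = -978.45 billion.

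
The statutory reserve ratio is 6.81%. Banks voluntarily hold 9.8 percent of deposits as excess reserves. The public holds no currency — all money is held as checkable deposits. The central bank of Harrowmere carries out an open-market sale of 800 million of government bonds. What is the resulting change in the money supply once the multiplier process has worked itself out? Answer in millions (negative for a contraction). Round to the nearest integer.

-4816 million

The money multiplier is m = 1 / (rr + e) = 1 / (0.0681 + 0.098) ≈ 6.0205.
The sale removes 800 million of base, so ΔM = m × ΔMB = 6.0205 × (−800) = -4816.4 million.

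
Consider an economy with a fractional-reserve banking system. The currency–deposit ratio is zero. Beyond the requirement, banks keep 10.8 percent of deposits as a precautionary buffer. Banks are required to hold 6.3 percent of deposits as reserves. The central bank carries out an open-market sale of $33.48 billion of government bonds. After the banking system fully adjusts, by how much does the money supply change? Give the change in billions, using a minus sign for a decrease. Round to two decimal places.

-195.79 billion

The money multiplier is m = 1 / (rr + e) = 1 / (0.063 + 0.108) ≈ 5.84795.
The sale removes 33.48 billion of base, so ΔM = m × ΔMB = 5.84795 × (−33.48) ≈ -195.7894 billion.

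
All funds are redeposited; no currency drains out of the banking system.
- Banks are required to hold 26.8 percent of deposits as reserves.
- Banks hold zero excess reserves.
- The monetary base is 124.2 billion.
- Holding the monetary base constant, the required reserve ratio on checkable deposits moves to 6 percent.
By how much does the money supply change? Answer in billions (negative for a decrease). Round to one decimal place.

1606.6 billion

Initially m₁ = 1 / (0.268) ≈ 3.73134, so M₁ = 3.73134 × 124.2 ≈ 463.4324 billion.
After the change m₂ = 1 / (0.06) ≈ 16.66667, so M₂ = 16.66667 × 124.2 ≈ 2070.0004 billion.
ΔM = M₂ − M₁ = 2070.0004 − 463.4324 = 1606.568 billion.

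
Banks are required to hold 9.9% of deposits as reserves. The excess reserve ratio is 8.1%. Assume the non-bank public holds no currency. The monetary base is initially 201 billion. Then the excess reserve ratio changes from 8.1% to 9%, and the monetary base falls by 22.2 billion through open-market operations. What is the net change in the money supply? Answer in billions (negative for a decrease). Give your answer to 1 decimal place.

Before: m₁ = 1 / (0.099 + 0.081) ≈ 5.55556, MB₁ = 201, so M₁ = 5.55556 × 201 ≈ 1116.6676 billion.
After: m₂ = 1 / (0.099 + 0.09) ≈ 5.29101, MB₂ = 201 − 22.2 = 178.8, so M₂ = 5.29101 × 178.8 ≈ 946.0326 billion.
ΔM = M₂ − M₁ = 946.0326 − 1116.6676 = -170.635 billion.

-170.6 billion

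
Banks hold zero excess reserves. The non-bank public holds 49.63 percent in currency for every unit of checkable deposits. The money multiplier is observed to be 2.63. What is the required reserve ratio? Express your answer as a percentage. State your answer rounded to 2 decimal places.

7.26%

Using m = 2.63. Since m = (1 + c)/(c + rr + e), the denominator satisfies c + rr + e = (1 + c)/m = (1 + 0.4963) / 2.63 ≈ 0.568935.
With c = 0.4963 and e = 0, the required reserve ratio is 0.568935 − 0.4963 − 0 = 0.072635.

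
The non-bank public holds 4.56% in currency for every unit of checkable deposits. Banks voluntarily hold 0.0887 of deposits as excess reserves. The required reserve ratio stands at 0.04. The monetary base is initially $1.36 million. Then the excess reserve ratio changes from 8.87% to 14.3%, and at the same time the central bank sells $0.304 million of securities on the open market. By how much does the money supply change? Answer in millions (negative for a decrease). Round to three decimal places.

-3.328 million

Before: m₁ = (1 + 0.0456) / (0.04 + 0.0887 + 0.0456) ≈ 5.99885, MB₁ = 1.36, so M₁ = 5.99885 × 1.36 ≈ 8.1584 million.
After: m₂ = (1 + 0.0456) / (0.04 + 0.143 + 0.0456) ≈ 4.57393, MB₂ = 1.36 − 0.304 = 1.056, so M₂ = 4.57393 × 1.056 ≈ 4.8301 million.
ΔM = M₂ − M₁ = 4.8301 − 8.1584 = -3.3283 million.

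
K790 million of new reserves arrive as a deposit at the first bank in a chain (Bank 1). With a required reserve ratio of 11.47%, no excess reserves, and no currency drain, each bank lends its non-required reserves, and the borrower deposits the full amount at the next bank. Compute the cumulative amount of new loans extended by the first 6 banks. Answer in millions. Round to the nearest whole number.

Bank i lends (1 − rr)^i of the original deposit: Bank 1 lends 790·0.8853 = 699.3870, Bank 2 lends 790·0.8853² ≈ 619.1673, and so on.
Summing a geometric series: total = 790·[0.8853·(1 − 0.8853^6) / (1 − 0.8853)] ≈ 3161.9324 million.

K3162 million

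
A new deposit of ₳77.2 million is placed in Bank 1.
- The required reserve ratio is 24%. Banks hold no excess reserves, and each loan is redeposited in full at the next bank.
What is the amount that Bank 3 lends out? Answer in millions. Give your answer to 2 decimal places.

Each bank lends a fraction (1 − rr) = 0.7600 of the deposit it receives, so Bank 3 receives 77.2·0.7600^2 and lends 77.2·0.7600^3 ≈ 33.8889 million.

₳33.89 million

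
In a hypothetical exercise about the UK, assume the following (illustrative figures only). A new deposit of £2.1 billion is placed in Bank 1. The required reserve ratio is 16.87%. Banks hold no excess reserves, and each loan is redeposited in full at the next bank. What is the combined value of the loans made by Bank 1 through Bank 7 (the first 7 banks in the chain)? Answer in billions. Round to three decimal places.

£7.509 billion

Bank i lends (1 − rr)^i of the original deposit: Bank 1 lends 2.1·0.8313 ≈ 1.7457, Bank 2 lends 2.1·0.8313² ≈ 1.4512, and so on.
Summing a geometric series: total = 2.1·[0.8313·(1 − 0.8313^7) / (1 − 0.8313)] ≈ 7.5091 billion.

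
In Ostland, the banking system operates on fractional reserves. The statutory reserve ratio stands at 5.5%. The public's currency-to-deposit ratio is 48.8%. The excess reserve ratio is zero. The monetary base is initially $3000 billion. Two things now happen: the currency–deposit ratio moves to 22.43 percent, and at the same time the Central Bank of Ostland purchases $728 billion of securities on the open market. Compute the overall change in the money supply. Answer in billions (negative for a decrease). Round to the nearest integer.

$8121 billion

Before: m₁ = (1 + 0.488) / (0.055 + 0.488) ≈ 2.74033, MB₁ = 3000, so M₁ = 2.74033 × 3000 = 8220.99 billion.
After: m₂ = (1 + 0.2243) / (0.055 + 0.2243) ≈ 4.38346, MB₂ = 3000 + 728 = 3728, so M₂ = 4.38346 × 3728 ≈ 16341.5389 billion.
ΔM = M₂ − M₁ = 16341.5389 − 8220.99 = 8120.5489 billion.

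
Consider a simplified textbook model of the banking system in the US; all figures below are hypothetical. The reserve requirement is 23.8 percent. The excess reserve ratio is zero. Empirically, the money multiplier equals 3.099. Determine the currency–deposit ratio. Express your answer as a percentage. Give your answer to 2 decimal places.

Using m = 3.099. From m = (1 + c)/(c + rr + e), rearranging gives 1 + c = m·(c + rr + e), so c·(1 − m) = m·(rr + e) − 1.
Hence c = [m·(rr + e) − 1]/(1 − m) = [3.099 × (0.238 + 0) − 1] / (1 − 3.099) ≈ 0.125030.

12.50%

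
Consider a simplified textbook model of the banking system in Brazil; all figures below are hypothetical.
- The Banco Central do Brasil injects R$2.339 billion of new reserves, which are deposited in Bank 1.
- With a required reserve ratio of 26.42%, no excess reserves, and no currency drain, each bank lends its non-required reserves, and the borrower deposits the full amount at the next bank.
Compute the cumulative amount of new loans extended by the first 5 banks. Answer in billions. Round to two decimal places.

R$5.11 billion

Bank i lends (1 − rr)^i of the original deposit: Bank 1 lends 2.339·0.7358 ≈ 1.7210, Bank 2 lends 2.339·0.7358² ≈ 1.2663, and so on.
Summing a geometric series: total = 2.339·[0.7358·(1 − 0.7358^5) / (1 − 0.7358)] ≈ 5.1092 billion.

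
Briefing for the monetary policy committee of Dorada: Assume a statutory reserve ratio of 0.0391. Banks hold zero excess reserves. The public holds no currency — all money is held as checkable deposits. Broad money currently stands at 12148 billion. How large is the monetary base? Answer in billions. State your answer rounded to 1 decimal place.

475.0 billion

With no currency drain and no excess reserves, the money multiplier is m = 1/rr = 1/0.0391 ≈ 25.5754476.
The monetary base is MB = M / m = 12148 / 25.5754476 ≈ 474.9868 billion.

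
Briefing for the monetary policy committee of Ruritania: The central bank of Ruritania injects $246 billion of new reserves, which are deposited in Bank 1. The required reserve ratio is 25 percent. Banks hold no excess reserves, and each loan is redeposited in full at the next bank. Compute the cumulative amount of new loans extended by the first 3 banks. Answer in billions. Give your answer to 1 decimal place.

Bank i lends (1 − rr)^i of the original deposit: Bank 1 lends 246·0.7500 = 184.5000, Bank 2 lends 246·0.7500² = 138.3750, and so on.
Summing a geometric series: total = 246·[0.7500·(1 − 0.7500^3) / (1 − 0.7500)] ≈ 426.6562 billion.

$426.7 billion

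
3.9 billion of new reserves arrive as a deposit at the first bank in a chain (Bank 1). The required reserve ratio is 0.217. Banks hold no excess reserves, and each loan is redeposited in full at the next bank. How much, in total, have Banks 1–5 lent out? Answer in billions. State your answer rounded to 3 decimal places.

9.931 billion

Bank i lends (1 − rr)^i of the original deposit: Bank 1 lends 3.9·0.7830 = 3.0537, Bank 2 lends 3.9·0.7830² ≈ 2.3910, and so on.
Summing a geometric series: total = 3.9·[0.7830·(1 − 0.7830^5) / (1 − 0.7830)] ≈ 9.9307 billion.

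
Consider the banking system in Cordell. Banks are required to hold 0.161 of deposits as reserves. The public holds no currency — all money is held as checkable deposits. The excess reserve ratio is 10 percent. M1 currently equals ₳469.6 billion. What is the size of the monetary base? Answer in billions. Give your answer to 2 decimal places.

₳122.57 billion

The money multiplier is m = 1 / (rr + e) = 1 / (0.161 + 0.1) ≈ 3.831418.
MB = M / m = 469.6 / 3.831418 ≈ 122.5656 billion.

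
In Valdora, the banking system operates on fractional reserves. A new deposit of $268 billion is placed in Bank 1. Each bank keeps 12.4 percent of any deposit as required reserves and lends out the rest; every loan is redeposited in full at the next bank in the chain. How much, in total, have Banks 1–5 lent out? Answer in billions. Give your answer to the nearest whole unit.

$917 billion

Bank i lends (1 − rr)^i of the original deposit: Bank 1 lends 268·0.8760 = 234.7680, Bank 2 lends 268·0.8760² ≈ 205.6568, and so on.
Summing a geometric series: total = 268·[0.8760·(1 − 0.8760^5) / (1 − 0.8760)] ≈ 916.6430 billion.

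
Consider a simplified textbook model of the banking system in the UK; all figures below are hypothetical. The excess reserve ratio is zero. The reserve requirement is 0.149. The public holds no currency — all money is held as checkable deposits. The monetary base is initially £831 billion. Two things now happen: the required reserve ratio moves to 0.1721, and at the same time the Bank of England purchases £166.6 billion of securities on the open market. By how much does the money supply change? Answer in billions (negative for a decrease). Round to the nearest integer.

Before: m₁ = 1 / (0.149) ≈ 6.7114, MB₁ = 831, so M₁ = 6.7114 × 831 = 5577.1734 billion.
After: m₂ = 1 / (0.1721) ≈ 5.8106, MB₂ = 831 + 166.6 = 997.6, so M₂ = 5.8106 × 997.6 ≈ 5796.6546 billion.
ΔM = M₂ − M₁ = 5796.6546 − 5577.1734 = 219.4812 billion.

£219 billion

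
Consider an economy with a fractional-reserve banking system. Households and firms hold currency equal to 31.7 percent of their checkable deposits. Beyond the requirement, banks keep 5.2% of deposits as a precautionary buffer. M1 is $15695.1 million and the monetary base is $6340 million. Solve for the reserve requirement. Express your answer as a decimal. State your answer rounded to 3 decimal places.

Using m = M/MB = 15695.1/6340 ≈ 2.475568. Since m = (1 + c)/(c + rr + e), the denominator satisfies c + rr + e = (1 + c)/m = (1 + 0.317) / 2.475568 ≈ 0.531999.
With c = 0.317 and e = 0.052, the reserve requirement is 0.531999 − 0.317 − 0.052 = 0.162999.

0.163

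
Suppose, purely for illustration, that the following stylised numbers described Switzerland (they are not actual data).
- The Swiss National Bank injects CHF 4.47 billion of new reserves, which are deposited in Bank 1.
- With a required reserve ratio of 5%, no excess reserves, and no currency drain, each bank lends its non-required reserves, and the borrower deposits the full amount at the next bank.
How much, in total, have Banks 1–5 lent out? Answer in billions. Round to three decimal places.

Bank i lends (1 − rr)^i of the original deposit: Bank 1 lends 4.47·0.9500 = 4.2465, Bank 2 lends 4.47·0.9500² ≈ 4.0342, and so on.
Summing a geometric series: total = 4.47·[0.9500·(1 − 0.9500^5) / (1 − 0.9500)] ≈ 19.2128 billion.

CHF 19.213 billion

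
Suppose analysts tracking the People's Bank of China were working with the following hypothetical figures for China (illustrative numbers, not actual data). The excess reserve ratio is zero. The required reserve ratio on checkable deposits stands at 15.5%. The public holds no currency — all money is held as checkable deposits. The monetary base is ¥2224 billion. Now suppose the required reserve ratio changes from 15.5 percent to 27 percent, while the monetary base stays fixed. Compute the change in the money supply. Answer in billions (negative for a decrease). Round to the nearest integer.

-6111 billion

Initially m₁ = 1 / (0.155) ≈ 6.45161, so M₁ = 6.45161 × 2224 ≈ 14348.3806 billion.
After the change m₂ = 1 / (0.27) ≈ 3.70370, so M₂ = 3.70370 × 2224 = 8237.0288 billion.
ΔM = M₂ − M₁ = 8237.0288 − 14348.3806 = -6111.3518 billion.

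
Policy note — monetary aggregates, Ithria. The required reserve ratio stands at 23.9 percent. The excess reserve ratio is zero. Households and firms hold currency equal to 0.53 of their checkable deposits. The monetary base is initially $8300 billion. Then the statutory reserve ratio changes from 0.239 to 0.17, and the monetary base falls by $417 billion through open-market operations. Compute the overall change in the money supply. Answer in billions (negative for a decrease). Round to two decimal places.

Before: m₁ = (1 + 0.53) / (0.239 + 0.53) ≈ 1.9895969, MB₁ = 8300, so M₁ = 1.9895969 × 8300 ≈ 16513.6543 billion.
After: m₂ = (1 + 0.53) / (0.17 + 0.53) ≈ 2.1857143, MB₂ = 8300 − 417 = 7883, so M₂ = 2.1857143 × 7883 ≈ 17229.9858 billion.
ΔM = M₂ − M₁ = 17229.9858 − 16513.6543 = 716.3315 billion.

$716.33 billion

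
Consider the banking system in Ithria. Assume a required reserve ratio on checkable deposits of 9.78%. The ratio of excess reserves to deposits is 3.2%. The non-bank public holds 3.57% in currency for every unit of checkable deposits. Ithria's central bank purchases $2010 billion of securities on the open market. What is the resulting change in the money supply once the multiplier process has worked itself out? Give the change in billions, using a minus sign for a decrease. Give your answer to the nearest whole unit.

$12579 billion

The money multiplier is m = (1 + c) / (rr + e + c) = (1 + 0.0357) / (0.0978 + 0.032 + 0.0357) ≈ 6.25801.
The purchase adds 2010 billion of base, so ΔM = m × ΔMB = 6.25801 × (+2010) = 12578.6001 billion.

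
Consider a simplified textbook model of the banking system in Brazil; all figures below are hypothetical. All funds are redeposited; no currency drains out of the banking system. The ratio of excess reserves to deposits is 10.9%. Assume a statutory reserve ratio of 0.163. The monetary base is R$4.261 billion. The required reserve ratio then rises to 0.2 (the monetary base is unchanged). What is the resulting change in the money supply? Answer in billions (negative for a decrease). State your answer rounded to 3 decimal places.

-1.876 billion

Initially m₁ = 1 / (0.163 + 0.109) ≈ 3.67647, so M₁ = 3.67647 × 4.261 ≈ 15.6654 billion.
After the change m₂ = 1 / (0.2 + 0.109) ≈ 3.23625, so M₂ = 3.23625 × 4.261 ≈ 13.7897 billion.
ΔM = M₂ − M₁ = 13.7897 − 15.6654 = -1.8757 billion.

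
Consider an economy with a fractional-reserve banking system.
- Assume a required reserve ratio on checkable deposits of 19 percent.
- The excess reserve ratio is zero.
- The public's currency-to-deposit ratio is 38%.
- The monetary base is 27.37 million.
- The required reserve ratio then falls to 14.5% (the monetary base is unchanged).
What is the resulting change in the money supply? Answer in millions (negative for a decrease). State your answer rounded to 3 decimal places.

5.680 million

Initially m₁ = (1 + 0.38) / (0.19 + 0.38) ≈ 2.421053, so M₁ = 2.421053 × 27.37 ≈ 66.2642 million.
After the change m₂ = (1 + 0.38) / (0.145 + 0.38) ≈ 2.628571, so M₂ = 2.628571 × 27.37 ≈ 71.944 million.
ΔM = M₂ − M₁ = 71.944 − 66.2642 = 5.6798 million.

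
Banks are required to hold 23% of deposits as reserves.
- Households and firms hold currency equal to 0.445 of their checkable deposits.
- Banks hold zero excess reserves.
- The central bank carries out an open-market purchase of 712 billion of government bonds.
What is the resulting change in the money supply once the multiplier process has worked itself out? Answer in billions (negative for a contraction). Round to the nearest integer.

1524 billion

The money multiplier is m = (1 + c) / (rr + c) = (1 + 0.445) / (0.23 + 0.445) ≈ 2.1407.
The purchase adds 712 billion of base, so ΔM = m × ΔMB = 2.1407 × (+712) = 1524.1784 billion.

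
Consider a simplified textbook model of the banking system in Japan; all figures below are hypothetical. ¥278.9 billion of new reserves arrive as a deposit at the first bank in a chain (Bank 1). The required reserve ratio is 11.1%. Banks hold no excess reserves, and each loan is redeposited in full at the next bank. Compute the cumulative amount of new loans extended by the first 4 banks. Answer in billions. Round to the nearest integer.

¥839 billion

Bank i lends (1 − rr)^i of the original deposit: Bank 1 lends 278.9·0.8890 = 247.9421, Bank 2 lends 278.9·0.8890² ≈ 220.4205, and so on.
Summing a geometric series: total = 278.9·[0.8890·(1 − 0.8890^4) / (1 − 0.8890)] ≈ 838.5194 billion.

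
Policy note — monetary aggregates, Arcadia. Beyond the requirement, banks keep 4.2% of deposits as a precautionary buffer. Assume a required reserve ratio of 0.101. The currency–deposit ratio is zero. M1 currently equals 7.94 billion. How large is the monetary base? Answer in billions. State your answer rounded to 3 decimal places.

1.135 billion

The money multiplier is m = 1 / (rr + e) = 1 / (0.101 + 0.042) ≈ 6.99301.
MB = M / m = 7.94 / 6.99301 ≈ 1.1354 billion.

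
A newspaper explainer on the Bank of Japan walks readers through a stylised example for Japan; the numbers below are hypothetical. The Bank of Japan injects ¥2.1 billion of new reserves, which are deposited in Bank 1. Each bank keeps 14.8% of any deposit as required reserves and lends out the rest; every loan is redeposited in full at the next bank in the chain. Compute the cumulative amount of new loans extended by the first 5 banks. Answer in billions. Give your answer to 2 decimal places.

¥6.66 billion

Bank i lends (1 − rr)^i of the original deposit: Bank 1 lends 2.1·0.8520 = 1.7892, Bank 2 lends 2.1·0.8520² ≈ 1.5244, and so on.
Summing a geometric series: total = 2.1·[0.8520·(1 − 0.8520^5) / (1 − 0.8520)] ≈ 6.6617 billion.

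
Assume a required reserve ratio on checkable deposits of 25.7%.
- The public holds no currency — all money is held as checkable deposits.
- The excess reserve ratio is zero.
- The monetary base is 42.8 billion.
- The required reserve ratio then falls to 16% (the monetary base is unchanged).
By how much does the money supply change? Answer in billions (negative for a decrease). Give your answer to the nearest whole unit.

Initially m₁ = 1 / (0.257) ≈ 3.8911, so M₁ = 3.8911 × 42.8 ≈ 166.5391 billion.
After the change m₂ = 1 / (0.16) = 6.25, so M₂ = 6.25 × 42.8 = 267.5 billion.
ΔM = M₂ − M₁ = 267.5 − 166.5391 = 100.9609 billion.

101 billion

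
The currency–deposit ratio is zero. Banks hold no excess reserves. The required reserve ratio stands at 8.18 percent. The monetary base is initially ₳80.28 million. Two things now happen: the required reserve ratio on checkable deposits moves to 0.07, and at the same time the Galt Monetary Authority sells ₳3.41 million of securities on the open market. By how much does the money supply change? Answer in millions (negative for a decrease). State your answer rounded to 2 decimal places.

₳116.72 million

Before: m₁ = 1 / (0.0818) ≈ 12.22494, MB₁ = 80.28, so M₁ = 12.22494 × 80.28 ≈ 981.4182 million.
After: m₂ = 1 / (0.07) ≈ 14.28571, MB₂ = 80.28 − 3.41 = 76.87, so M₂ = 14.28571 × 76.87 ≈ 1098.1425 million.
ΔM = M₂ − M₁ = 1098.1425 − 981.4182 = 116.7243 million.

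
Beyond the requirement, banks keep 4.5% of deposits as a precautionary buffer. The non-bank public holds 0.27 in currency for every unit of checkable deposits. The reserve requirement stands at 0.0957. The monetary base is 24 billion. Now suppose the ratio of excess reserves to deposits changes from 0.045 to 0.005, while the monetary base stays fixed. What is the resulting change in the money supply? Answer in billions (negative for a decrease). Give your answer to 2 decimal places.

8.01 billion

Initially m₁ = (1 + 0.27) / (0.0957 + 0.045 + 0.27) ≈ 3.09228, so M₁ = 3.09228 × 24 ≈ 74.2147 billion.
After the change m₂ = (1 + 0.27) / (0.0957 + 0.005 + 0.27) ≈ 3.42595, so M₂ = 3.42595 × 24 = 82.2228 billion.
ΔM = M₂ − M₁ = 82.2228 − 74.2147 = 8.0081 billion.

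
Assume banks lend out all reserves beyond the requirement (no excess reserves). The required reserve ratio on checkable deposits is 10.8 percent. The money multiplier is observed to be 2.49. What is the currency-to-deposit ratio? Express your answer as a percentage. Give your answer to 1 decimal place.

49.1%

Using m = 2.49. From m = (1 + c)/(c + rr + e), rearranging gives 1 + c = m·(c + rr + e), so c·(1 − m) = m·(rr + e) − 1.
Hence c = [m·(rr + e) − 1]/(1 − m) = [2.49 × (0.108 + 0) − 1] / (1 − 2.49) ≈ 0.490658.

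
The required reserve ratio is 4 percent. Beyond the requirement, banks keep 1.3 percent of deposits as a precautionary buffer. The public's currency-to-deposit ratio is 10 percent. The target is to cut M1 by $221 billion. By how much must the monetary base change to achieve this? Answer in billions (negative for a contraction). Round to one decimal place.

The money multiplier is m = (1 + c) / (rr + e + c) = (1 + 0.1) / (0.04 + 0.013 + 0.1) ≈ 7.18954.
ΔMB = ΔM / m = (−221) / 7.18954 ≈ -30.7391 billion.

-30.7 billion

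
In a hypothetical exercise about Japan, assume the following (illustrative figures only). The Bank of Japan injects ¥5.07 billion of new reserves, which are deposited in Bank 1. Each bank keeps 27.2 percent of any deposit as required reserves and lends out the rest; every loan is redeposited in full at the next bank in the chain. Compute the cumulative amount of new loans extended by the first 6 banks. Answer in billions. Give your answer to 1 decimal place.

¥11.5 billion

Bank i lends (1 − rr)^i of the original deposit: Bank 1 lends 5.07·0.7280 ≈ 3.6910, Bank 2 lends 5.07·0.7280² ≈ 2.6870, and so on.
Summing a geometric series: total = 5.07·[0.7280·(1 − 0.7280^6) / (1 − 0.7280)] ≈ 11.5497 billion.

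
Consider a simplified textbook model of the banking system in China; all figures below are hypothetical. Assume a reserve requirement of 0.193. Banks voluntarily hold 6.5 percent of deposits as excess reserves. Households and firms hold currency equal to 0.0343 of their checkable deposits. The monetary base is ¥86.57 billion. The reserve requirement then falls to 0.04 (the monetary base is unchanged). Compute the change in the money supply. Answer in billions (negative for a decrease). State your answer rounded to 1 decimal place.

Initially m₁ = (1 + 0.0343) / (0.193 + 0.065 + 0.0343) ≈ 3.5385, so M₁ = 3.5385 × 86.57 ≈ 306.3279 billion.
After the change m₂ = (1 + 0.0343) / (0.04 + 0.065 + 0.0343) ≈ 7.4250, so M₂ = 7.4250 × 86.57 ≈ 642.7822 billion.
ΔM = M₂ − M₁ = 642.7822 − 306.3279 = 336.4543 billion.

¥336.5 billion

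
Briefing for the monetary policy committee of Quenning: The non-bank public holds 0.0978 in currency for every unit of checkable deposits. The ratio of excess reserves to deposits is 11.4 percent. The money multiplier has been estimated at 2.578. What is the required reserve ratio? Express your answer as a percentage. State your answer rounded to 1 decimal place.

Using m = 2.578. Since m = (1 + c)/(c + rr + e), the denominator satisfies c + rr + e = (1 + c)/m = (1 + 0.0978) / 2.578 ≈ 0.425834.
With c = 0.0978 and e = 0.114, the required reserve ratio is 0.425834 − 0.0978 − 0.114 = 0.214034.

21.4%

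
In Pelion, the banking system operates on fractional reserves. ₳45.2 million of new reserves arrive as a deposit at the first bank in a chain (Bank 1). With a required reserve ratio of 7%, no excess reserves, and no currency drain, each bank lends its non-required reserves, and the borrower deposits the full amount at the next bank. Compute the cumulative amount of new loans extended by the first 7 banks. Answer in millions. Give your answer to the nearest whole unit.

Bank i lends (1 − rr)^i of the original deposit: Bank 1 lends 45.2·0.9300 = 42.0360, Bank 2 lends 45.2·0.9300² ≈ 39.0935, and so on.
Summing a geometric series: total = 45.2·[0.9300·(1 − 0.9300^7) / (1 − 0.9300)] ≈ 239.1843 million.

₳239 million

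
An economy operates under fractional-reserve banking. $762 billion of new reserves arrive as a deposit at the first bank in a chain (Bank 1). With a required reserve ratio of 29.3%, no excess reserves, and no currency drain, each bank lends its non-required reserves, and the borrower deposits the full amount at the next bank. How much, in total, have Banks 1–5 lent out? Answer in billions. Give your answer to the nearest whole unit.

$1514 billion

Bank i lends (1 − rr)^i of the original deposit: Bank 1 lends 762·0.7070 = 538.7340, Bank 2 lends 762·0.7070² ≈ 380.8849, and so on.
Summing a geometric series: total = 762·[0.7070·(1 − 0.7070^5) / (1 − 0.7070)] ≈ 1513.8917 billion.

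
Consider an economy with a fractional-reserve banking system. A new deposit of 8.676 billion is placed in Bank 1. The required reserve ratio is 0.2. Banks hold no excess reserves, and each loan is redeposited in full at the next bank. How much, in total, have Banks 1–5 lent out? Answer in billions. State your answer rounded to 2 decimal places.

Bank i lends (1 − rr)^i of the original deposit: Bank 1 lends 8.676·0.8000 = 6.9408, Bank 2 lends 8.676·0.8000² ≈ 5.5526, and so on.
Summing a geometric series: total = 8.676·[0.8000·(1 − 0.8000^5) / (1 − 0.8000)] ≈ 23.3322 billion.

23.33 billion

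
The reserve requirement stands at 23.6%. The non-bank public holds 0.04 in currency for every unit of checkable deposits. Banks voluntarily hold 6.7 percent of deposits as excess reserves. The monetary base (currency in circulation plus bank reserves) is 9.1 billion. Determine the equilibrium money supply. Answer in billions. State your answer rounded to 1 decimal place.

The money multiplier is m = (1 + c) / (rr + e + c) = (1 + 0.04) / (0.236 + 0.067 + 0.04) ≈ 3.0321.
So M = m × MB = 3.0321 × 9.1 ≈ 27.5921 billion.

27.6 billion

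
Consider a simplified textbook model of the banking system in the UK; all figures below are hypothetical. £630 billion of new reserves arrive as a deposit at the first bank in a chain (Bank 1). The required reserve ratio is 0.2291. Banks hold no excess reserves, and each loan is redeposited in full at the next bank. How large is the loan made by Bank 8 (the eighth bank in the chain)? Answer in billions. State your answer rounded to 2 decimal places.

Each bank lends a fraction (1 − rr) = 0.7709 of the deposit it receives, so Bank 8 receives 630·0.7709^7 and lends 630·0.7709^8 ≈ 78.5823 billion.

£78.58 billion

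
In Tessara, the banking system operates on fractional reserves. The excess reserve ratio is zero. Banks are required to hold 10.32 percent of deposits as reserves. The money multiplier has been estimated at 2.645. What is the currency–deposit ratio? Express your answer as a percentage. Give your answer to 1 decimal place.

44.2%

Using m = 2.645. From m = (1 + c)/(c + rr + e), rearranging gives 1 + c = m·(c + rr + e), so c·(1 − m) = m·(rr + e) − 1.
Hence c = [m·(rr + e) − 1]/(1 − m) = [2.645 × (0.1032 + 0) − 1] / (1 − 2.645) ≈ 0.441967.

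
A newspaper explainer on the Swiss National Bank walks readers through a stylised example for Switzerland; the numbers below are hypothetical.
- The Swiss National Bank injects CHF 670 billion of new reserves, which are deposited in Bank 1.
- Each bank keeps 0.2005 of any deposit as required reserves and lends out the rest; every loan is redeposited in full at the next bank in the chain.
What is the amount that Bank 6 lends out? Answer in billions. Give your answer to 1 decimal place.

Each bank lends a fraction (1 − rr) = 0.7995 of the deposit it receives, so Bank 6 receives 670·0.7995^5 and lends 670·0.7995^6 ≈ 174.9789 billion.

CHF 175.0 billion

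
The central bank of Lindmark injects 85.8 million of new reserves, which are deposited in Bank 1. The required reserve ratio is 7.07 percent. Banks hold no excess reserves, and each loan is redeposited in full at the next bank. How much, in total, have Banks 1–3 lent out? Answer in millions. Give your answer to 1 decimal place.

222.7 million

Bank i lends (1 − rr)^i of the original deposit: Bank 1 lends 85.8·0.9293 ≈ 79.7339, Bank 2 lends 85.8·0.9293² ≈ 74.0968, and so on.
Summing a geometric series: total = 85.8·[0.9293·(1 − 0.9293^3) / (1 − 0.9293)] ≈ 222.6888 million.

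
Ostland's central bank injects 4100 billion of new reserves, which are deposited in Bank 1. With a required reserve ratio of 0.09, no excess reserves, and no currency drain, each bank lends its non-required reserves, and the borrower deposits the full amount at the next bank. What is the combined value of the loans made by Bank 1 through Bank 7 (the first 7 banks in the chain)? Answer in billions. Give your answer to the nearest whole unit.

Bank i lends (1 − rr)^i of the original deposit: Bank 1 lends 4100·0.9100 = 3731.0000, Bank 2 lends 4100·0.9100² = 3395.2100, and so on.
Summing a geometric series: total = 4100·[0.9100·(1 − 0.9100^7) / (1 − 0.9100)] ≈ 20032.9404 billion.

20033 billion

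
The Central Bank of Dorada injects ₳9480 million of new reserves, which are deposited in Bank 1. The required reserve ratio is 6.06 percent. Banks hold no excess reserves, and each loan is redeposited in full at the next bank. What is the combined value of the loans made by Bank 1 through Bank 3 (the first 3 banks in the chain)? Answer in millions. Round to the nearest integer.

₳25130 million

Bank i lends (1 − rr)^i of the original deposit: Bank 1 lends 9480·0.9394 = 8905.5120, Bank 2 lends 9480·0.9394² ≈ 8365.8380, and so on.
Summing a geometric series: total = 9480·[0.9394·(1 − 0.9394^3) / (1 − 0.9394)] ≈ 25130.2182 million.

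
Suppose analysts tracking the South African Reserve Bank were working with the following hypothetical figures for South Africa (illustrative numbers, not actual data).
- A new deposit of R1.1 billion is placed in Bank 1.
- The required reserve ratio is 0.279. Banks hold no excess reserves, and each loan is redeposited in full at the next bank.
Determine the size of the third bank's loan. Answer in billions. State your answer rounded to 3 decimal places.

R0.412 billion

Each bank lends a fraction (1 − rr) = 0.7210 of the deposit it receives, so Bank 3 receives 1.1·0.7210^2 and lends 1.1·0.7210^3 ≈ 0.4123 billion.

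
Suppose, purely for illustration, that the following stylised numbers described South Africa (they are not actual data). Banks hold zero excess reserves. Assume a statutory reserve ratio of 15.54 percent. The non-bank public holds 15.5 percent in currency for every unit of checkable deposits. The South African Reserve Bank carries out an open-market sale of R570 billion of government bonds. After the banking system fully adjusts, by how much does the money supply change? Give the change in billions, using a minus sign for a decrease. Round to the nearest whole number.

-2121 billion

The money multiplier is m = (1 + c) / (rr + c) = (1 + 0.155) / (0.1554 + 0.155) ≈ 3.7210.
The sale removes 570 billion of base, so ΔM = m × ΔMB = 3.7210 × (−570) = -2120.97 billion.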